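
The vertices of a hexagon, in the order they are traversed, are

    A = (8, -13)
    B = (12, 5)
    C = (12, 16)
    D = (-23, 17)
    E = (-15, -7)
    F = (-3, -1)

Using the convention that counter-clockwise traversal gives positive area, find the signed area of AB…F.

Σ = (196) + (132) + (572) + (416) + (-6) + (47) = 1357
Signed area = Σ/2 = 678.5 (positive ⇒ counter-clockwise traversal).

678.5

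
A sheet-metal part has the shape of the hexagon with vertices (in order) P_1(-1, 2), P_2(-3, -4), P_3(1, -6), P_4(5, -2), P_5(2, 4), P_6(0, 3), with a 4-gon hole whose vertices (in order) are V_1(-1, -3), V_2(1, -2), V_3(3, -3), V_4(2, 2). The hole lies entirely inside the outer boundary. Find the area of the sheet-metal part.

38.5

Outer boundary:
Apply the surveyor's formula: 2A = Σ (x_i·y_{i+1} − x_{i+1}·y_i), indices taken mod 6.
Σ = (10) + (22) + (28) + (24) + (6) + (3) = 93
Area = |Σ|/2 = 46.5.
Hole:
Apply Gauss's area formula: 2A = Σ (x_i·y_{i+1} − x_{i+1}·y_i), indices taken mod 4.
Σ = (5) + (3) + (12) + (-4) = 16
Area = |Σ|/2 = 8.
Net area = 46.5 − 8 = 38.5.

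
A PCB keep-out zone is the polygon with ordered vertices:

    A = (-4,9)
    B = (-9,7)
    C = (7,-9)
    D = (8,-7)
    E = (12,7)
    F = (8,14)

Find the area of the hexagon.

244

Apply the shoelace formula: 2A = Σ (x_i·y_{i+1} − x_{i+1}·y_i), indices taken mod 6.
A→B: (-4)(7) − (-9)(9) = 53
B→C: (-9)(-9) − (7)(7) = 32
C→D: (7)(-7) − (8)(-9) = 23
D→E: (8)(7) − (12)(-7) = 140
E→F: (12)(14) − (8)(7) = 112
F→A: (8)(9) − (-4)(14) = 128
Σ = 488
Area = |Σ|/2 = 244.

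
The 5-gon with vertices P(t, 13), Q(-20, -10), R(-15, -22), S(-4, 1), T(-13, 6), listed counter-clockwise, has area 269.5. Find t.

-17

Write out the shoelace sum; only the two edges meeting at P involve t:
2·Area = [((-13)·13 − t·6) + (t·(-10) − (-20)·13)] + 176
       = -16·t + 267 = 539
⇒ t = -17.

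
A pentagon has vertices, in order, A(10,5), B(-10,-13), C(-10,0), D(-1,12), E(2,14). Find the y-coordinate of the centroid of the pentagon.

428/249

Apply Gauss's area formula. First the cross-terms c_i = x_i·y_{i+1} − x_{i+1}·y_i:
  -80, -130, -120, -38, -130  ⇒  2A = -498, A = -249.
Then Σ (y_i + y_{i+1})·c_i = -2568, so ȳ = -2568 / (6·(-249)) = 428/249.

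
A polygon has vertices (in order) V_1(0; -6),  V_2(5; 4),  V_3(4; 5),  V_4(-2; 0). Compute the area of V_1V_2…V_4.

30.5

Apply Gauss's area formula: 2A = Σ (x_i·y_{i+1} − x_{i+1}·y_i), indices taken mod 4.
Σ = (30) + (9) + (10) + (12) = 61
Area = |Σ|/2 = 30.5.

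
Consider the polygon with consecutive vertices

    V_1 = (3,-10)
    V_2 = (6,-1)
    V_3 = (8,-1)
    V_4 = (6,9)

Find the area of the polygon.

25

Apply the surveyor's formula: 2A = Σ (x_i·y_{i+1} − x_{i+1}·y_i), indices taken mod 4.
Σ = (57) + (2) + (78) + (-87) = 50
Area = |Σ|/2 = 25.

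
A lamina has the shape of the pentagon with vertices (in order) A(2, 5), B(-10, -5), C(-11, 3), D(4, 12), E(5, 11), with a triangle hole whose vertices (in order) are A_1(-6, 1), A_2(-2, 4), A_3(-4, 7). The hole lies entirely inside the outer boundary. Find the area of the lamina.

Outer boundary:
Apply the shoelace formula: 2A = Σ (x_i·y_{i+1} − x_{i+1}·y_i), indices taken mod 5.
Σ = (40) + (-85) + (-144) + (-16) + (3) = -202
Area = |Σ|/2 = 101.
Hole:
Apply Gauss's area formula: 2A = Σ (x_i·y_{i+1} − x_{i+1}·y_i), indices taken mod 3.
Cross-terms: -22, 2, 38  ⇒  Σ = 18
Area = |Σ|/2 = 9.
Net area = 101 − 9 = 92.

92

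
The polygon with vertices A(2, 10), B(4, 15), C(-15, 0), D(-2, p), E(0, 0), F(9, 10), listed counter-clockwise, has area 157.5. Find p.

The doubled signed area Σ (x_i y_{i+1} − x_{i+1} y_i) is linear in p.
With p=0 it equals 285; the coefficient of p is -15 (from the two edges through D).
So -15·p + 285 = 2·157.5 = 315 ⇒ p = -2.

-2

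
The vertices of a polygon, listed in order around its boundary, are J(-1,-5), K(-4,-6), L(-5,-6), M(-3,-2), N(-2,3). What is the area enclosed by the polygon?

Apply the shoelace (surveyor's) formula: 2A = Σ (x_i·y_{i+1} − x_{i+1}·y_i), indices taken mod 5.
Σ = (-14) + (-6) + (-8) + (-13) + (13) = -28
Area = |Σ|/2 = 14.

14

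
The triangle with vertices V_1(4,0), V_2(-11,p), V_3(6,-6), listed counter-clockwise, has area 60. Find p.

The doubled signed area Σ (x_i y_{i+1} − x_{i+1} y_i) is linear in p.
With p=0 it equals 90; the coefficient of p is -2 (from the two edges through V_2).
So -2·p + 90 = 2·60 = 120 ⇒ p = -15.

-15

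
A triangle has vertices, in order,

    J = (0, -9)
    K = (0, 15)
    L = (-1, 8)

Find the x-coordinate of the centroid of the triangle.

-1/3

Apply the shoelace formula. First the cross-terms c_i = x_i·y_{i+1} − x_{i+1}·y_i:
  0, 15, 9  ⇒  2A = 24, A = 12.
Then Σ (x_i + x_{i+1})·c_i = -24, so x̄ = -24 / (6·12) = -1/3.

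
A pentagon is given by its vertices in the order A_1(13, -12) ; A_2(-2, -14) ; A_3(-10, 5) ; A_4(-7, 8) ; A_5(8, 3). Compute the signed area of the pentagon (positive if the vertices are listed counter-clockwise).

-310.5

Apply Gauss's area formula: 2A = Σ (x_i·y_{i+1} − x_{i+1}·y_i), indices taken mod 5.
Σ = (-206) + (-150) + (-45) + (-85) + (-135) = -621
Signed area = Σ/2 = -310.5 (negative ⇒ clockwise traversal).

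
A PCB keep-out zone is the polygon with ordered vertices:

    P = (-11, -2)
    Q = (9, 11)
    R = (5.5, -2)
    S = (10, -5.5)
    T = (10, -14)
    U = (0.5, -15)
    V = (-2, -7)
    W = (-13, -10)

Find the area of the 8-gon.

304.125

Cross-terms: -103, -78.5, -10.25, -85, -143, -33.5, -71, -84  ⇒  Σ = -608.25
Area = |Σ|/2 = 304.125.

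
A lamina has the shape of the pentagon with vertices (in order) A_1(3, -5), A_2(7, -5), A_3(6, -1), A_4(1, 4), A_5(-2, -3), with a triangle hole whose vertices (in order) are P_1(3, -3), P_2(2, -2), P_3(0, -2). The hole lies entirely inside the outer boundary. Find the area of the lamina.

45

Outer boundary:
Apply the shoelace (surveyor's) formula: 2A = Σ (x_i·y_{i+1} − x_{i+1}·y_i), indices taken mod 5.
Cross-terms: 20, 23, 25, 5, 19  ⇒  Σ = 92
Area = |Σ|/2 = 46.
Hole:
Apply the shoelace formula: 2A = Σ (x_i·y_{i+1} − x_{i+1}·y_i), indices taken mod 3.
P_1→P_2: (3)(-2) − (2)(-3) = 0
P_2→P_3: (2)(-2) − (0)(-2) = -4
P_3→P_1: (0)(-3) − (3)(-2) = 6
Σ = 2
Area = |Σ|/2 = 1.
Net area = 46 − 1 = 45.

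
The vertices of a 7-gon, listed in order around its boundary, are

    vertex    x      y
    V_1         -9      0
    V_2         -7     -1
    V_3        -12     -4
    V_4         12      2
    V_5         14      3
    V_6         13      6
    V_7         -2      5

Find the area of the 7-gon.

112

Apply the shoelace formula: 2A = Σ (x_i·y_{i+1} − x_{i+1}·y_i), indices taken mod 7.
Cross-terms: 9, 16, 24, 8, 45, 77, 45  ⇒  Σ = 224
Area = |Σ|/2 = 112.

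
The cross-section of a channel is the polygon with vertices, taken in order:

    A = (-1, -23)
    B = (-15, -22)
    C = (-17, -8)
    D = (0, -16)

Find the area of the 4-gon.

160.5

Apply the shoelace formula: 2A = Σ (x_i·y_{i+1} − x_{i+1}·y_i), indices taken mod 4.
Σ = (-323) + (-254) + (272) + (-16) = -321
Area = |Σ|/2 = 160.5.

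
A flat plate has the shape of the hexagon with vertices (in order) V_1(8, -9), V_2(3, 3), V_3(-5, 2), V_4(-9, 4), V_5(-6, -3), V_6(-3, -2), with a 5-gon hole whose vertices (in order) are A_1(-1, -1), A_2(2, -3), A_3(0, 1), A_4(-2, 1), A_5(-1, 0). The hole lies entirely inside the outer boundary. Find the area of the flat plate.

Outer boundary:
Apply the shoelace (surveyor's) formula: 2A = Σ (x_i·y_{i+1} − x_{i+1}·y_i), indices taken mod 6.
Σ = (51) + (21) + (-2) + (51) + (3) + (43) = 167
Area = |Σ|/2 = 83.5.
Hole:
Σ = (5) + (2) + (2) + (1) + (1) = 11
Area = |Σ|/2 = 5.5.
Net area = 83.5 − 5.5 = 78.

78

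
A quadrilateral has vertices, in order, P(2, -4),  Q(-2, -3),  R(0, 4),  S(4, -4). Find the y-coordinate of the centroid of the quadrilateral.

-77/69

Apply Gauss's area formula. First the cross-terms c_i = x_i·y_{i+1} − x_{i+1}·y_i:
  -14, -8, -16, -8  ⇒  2A = -46, A = -23.
Then Σ (y_i + y_{i+1})·c_i = 154, so ȳ = 154 / (6·(-23)) = -77/69.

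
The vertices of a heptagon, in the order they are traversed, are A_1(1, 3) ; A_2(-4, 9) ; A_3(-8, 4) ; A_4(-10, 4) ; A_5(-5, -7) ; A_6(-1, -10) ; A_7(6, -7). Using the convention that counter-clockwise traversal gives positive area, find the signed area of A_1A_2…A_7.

Apply the shoelace (surveyor's) formula: 2A = Σ (x_i·y_{i+1} − x_{i+1}·y_i), indices taken mod 7.
A_1→A_2: (1)(9) − (-4)(3) = 21
A_2→A_3: (-4)(4) − (-8)(9) = 56
A_3→A_4: (-8)(4) − (-10)(4) = 8
A_4→A_5: (-10)(-7) − (-5)(4) = 90
A_5→A_6: (-5)(-10) − (-1)(-7) = 43
A_6→A_7: (-1)(-7) − (6)(-10) = 67
A_7→A_1: (6)(3) − (1)(-7) = 25
Σ = 310
Signed area = Σ/2 = 155 (positive ⇒ counter-clockwise traversal).

155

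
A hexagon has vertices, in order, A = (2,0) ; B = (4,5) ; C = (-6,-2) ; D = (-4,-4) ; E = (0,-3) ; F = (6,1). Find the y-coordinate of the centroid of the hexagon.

Apply the shoelace formula. First the cross-terms c_i = x_i·y_{i+1} − x_{i+1}·y_i:
  10, 22, 16, 12, 18, -2  ⇒  2A = 76, A = 38.
Then Σ (y_i + y_{i+1})·c_i = -102, so ȳ = -102 / (6·38) = -17/38.

-17/38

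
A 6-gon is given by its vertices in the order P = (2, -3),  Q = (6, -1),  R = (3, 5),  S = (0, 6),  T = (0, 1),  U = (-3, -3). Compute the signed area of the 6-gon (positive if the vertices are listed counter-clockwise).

Apply the surveyor's formula: 2A = Σ (x_i·y_{i+1} − x_{i+1}·y_i), indices taken mod 6.
Σ = (16) + (33) + (18) + (0) + (3) + (15) = 85
Signed area = Σ/2 = 42.5 (positive ⇒ counter-clockwise traversal).

42.5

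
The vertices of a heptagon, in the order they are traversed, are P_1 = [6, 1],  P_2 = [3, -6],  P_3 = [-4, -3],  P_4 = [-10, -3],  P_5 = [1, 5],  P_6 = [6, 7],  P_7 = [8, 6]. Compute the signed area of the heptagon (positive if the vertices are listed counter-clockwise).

Σ = (-39) + (-33) + (-18) + (-47) + (-23) + (-20) + (-28) = -208
Signed area = Σ/2 = -104 (negative ⇒ clockwise traversal).

-104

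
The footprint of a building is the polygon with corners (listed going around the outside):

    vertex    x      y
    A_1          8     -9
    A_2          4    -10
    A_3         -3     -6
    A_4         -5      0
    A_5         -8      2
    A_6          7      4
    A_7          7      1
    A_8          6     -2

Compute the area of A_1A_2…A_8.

131.5

Apply the shoelace formula: 2A = Σ (x_i·y_{i+1} − x_{i+1}·y_i), indices taken mod 8.
Cross-terms: -44, -54, -30, -10, -46, -21, -20, -38  ⇒  Σ = -263
Area = |Σ|/2 = 131.5.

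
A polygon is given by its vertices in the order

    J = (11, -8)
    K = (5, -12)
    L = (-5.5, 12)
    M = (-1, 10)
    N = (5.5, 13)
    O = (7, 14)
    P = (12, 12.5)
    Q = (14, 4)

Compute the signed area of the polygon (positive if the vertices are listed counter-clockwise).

Apply the surveyor's formula: 2A = Σ (x_i·y_{i+1} − x_{i+1}·y_i), indices taken mod 8.
Σ = (-92) + (-6) + (-43) + (-68) + (-14) + (-80.5) + (-127) + (-156) = -586.5
Signed area = Σ/2 = -293.25 (negative ⇒ clockwise traversal).

-293.25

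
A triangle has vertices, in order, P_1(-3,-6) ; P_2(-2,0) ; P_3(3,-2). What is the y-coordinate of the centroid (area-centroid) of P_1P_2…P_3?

Apply the shoelace formula. First the cross-terms c_i = x_i·y_{i+1} − x_{i+1}·y_i:
  -12, 4, -24  ⇒  2A = -32, A = -16.
Then Σ (y_i + y_{i+1})·c_i = 256, so ȳ = 256 / (6·(-16)) = -8/3.

-8/3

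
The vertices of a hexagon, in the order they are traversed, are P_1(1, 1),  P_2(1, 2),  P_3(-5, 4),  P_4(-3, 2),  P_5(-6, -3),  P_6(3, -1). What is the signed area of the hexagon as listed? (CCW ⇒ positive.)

Apply the surveyor's formula: 2A = Σ (x_i·y_{i+1} − x_{i+1}·y_i), indices taken mod 6.
Σ = (1) + (14) + (2) + (21) + (15) + (4) = 57
Signed area = Σ/2 = 28.5 (positive ⇒ counter-clockwise traversal).

28.5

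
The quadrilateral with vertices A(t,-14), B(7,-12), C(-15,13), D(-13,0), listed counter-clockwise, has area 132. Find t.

The doubled signed area Σ (x_i y_{i+1} − x_{i+1} y_i) is linear in t.
With t=0 it equals 360; the coefficient of t is -12 (from the two edges through A).
So -12·t + 360 = 2·132 = 264 ⇒ t = 8.

8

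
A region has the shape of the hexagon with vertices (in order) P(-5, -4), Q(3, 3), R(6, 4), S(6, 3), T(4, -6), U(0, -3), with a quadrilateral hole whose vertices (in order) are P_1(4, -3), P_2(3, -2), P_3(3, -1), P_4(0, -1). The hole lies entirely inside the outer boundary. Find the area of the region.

42.5

Outer boundary:
Apply Gauss's area formula: 2A = Σ (x_i·y_{i+1} − x_{i+1}·y_i), indices taken mod 6.
Σ = (-3) + (-6) + (-6) + (-48) + (-12) + (-15) = -90
Area = |Σ|/2 = 45.
Hole:
Apply the surveyor's formula: 2A = Σ (x_i·y_{i+1} − x_{i+1}·y_i), indices taken mod 4.
Σ = (1) + (3) + (-3) + (4) = 5
Area = |Σ|/2 = 2.5.
Net area = 45 − 2.5 = 42.5.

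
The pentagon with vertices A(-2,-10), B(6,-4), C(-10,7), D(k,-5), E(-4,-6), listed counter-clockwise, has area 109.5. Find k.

The doubled signed area Σ (x_i y_{i+1} − x_{i+1} y_i) is linear in k.
With k=0 it equals 128; the coefficient of k is -13 (from the two edges through D).
So -13·k + 128 = 2·109.5 = 219 ⇒ k = -7.

-7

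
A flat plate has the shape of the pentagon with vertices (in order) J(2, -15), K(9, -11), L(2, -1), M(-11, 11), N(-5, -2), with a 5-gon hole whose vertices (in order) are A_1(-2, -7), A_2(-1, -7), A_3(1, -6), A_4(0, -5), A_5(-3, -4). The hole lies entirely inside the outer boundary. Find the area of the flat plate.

Outer boundary:
Apply Gauss's area formula: 2A = Σ (x_i·y_{i+1} − x_{i+1}·y_i), indices taken mod 5.
Cross-terms: 113, 13, 11, 77, 79  ⇒  Σ = 293
Area = |Σ|/2 = 146.5.
Hole:
Apply the shoelace (surveyor's) formula: 2A = Σ (x_i·y_{i+1} − x_{i+1}·y_i), indices taken mod 5.
A_1→A_2: (-2)(-7) − (-1)(-7) = 7
A_2→A_3: (-1)(-6) − (1)(-7) = 13
A_3→A_4: (1)(-5) − (0)(-6) = -5
A_4→A_5: (0)(-4) − (-3)(-5) = -15
A_5→A_1: (-3)(-7) − (-2)(-4) = 13
Σ = 13
Area = |Σ|/2 = 6.5.
Net area = 146.5 − 6.5 = 140.

140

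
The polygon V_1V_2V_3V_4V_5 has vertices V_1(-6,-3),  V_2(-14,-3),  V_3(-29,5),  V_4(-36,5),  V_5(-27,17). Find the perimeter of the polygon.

76

|V_1V_2| = √((-8)² + (0)²) = √64 = 8
|V_2V_3| = √((-15)² + (8)²) = √289 = 17
|V_3V_4| = √((-7)² + (0)²) = √49 = 7
|V_4V_5| = √((9)² + (12)²) = √225 = 15
|V_5V_1| = √((21)² + (-20)²) = √841 = 29
Perimeter = 8 + 17 + 7 + 15 + 29 = 76.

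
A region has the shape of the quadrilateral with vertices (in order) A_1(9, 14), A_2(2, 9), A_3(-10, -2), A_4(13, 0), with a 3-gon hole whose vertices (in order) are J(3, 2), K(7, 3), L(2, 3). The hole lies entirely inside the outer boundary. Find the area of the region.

Outer boundary:
Σ = (53) + (86) + (26) + (182) = 347
Area = |Σ|/2 = 173.5.
Hole:
J→K: (3)(3) − (7)(2) = -5
K→L: (7)(3) − (2)(3) = 15
L→J: (2)(2) − (3)(3) = -5
Σ = 5
Area = |Σ|/2 = 2.5.
Net area = 173.5 − 2.5 = 171.

171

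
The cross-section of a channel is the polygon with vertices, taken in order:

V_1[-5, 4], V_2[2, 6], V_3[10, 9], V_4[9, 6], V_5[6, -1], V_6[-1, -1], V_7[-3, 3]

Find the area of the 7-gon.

78

Σ = (-38) + (-42) + (-21) + (-45) + (-7) + (-6) + (3) = -156
Area = |Σ|/2 = 78.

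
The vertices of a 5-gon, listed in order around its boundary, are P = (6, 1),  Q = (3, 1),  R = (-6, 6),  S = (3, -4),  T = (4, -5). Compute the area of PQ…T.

Apply the surveyor's formula: 2A = Σ (x_i·y_{i+1} − x_{i+1}·y_i), indices taken mod 5.
Σ = (3) + (24) + (6) + (1) + (34) = 68
Area = |Σ|/2 = 34.

34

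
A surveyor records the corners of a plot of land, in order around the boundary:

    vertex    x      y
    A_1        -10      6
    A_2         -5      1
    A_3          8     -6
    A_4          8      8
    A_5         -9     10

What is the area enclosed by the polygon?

Apply the shoelace formula: 2A = Σ (x_i·y_{i+1} − x_{i+1}·y_i), indices taken mod 5.
Σ = (20) + (22) + (112) + (152) + (46) = 352
Area = |Σ|/2 = 176.

176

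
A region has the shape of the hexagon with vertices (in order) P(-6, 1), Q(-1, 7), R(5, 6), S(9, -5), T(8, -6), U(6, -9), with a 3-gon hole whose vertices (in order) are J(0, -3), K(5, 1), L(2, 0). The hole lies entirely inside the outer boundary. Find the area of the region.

126

Outer boundary:
P→Q: (-6)(7) − (-1)(1) = -41
Q→R: (-1)(6) − (5)(7) = -41
R→S: (5)(-5) − (9)(6) = -79
S→T: (9)(-6) − (8)(-5) = -14
T→U: (8)(-9) − (6)(-6) = -36
U→P: (6)(1) − (-6)(-9) = -48
Σ = -259
Area = |Σ|/2 = 129.5.
Hole:
Apply the surveyor's formula: 2A = Σ (x_i·y_{i+1} − x_{i+1}·y_i), indices taken mod 3.
Cross-terms: 15, -2, -6  ⇒  Σ = 7
Area = |Σ|/2 = 3.5.
Net area = 129.5 − 3.5 = 126.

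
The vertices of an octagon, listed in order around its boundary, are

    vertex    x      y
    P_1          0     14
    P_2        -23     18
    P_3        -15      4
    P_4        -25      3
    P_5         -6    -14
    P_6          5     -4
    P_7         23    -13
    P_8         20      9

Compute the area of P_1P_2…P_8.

Apply the surveyor's formula: 2A = Σ (x_i·y_{i+1} − x_{i+1}·y_i), indices taken mod 8.
Σ = (322) + (178) + (55) + (368) + (94) + (27) + (467) + (280) = 1791
Area = |Σ|/2 = 895.5.

895.5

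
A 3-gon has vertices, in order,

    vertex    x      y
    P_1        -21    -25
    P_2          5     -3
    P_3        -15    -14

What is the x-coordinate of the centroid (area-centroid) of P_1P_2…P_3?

Apply the shoelace formula. First the cross-terms c_i = x_i·y_{i+1} − x_{i+1}·y_i:
  188, -115, 81  ⇒  2A = 154, A = 77.
Then Σ (x_i + x_{i+1})·c_i = -4774, so x̄ = -4774 / (6·77) = -31/3.

-31/3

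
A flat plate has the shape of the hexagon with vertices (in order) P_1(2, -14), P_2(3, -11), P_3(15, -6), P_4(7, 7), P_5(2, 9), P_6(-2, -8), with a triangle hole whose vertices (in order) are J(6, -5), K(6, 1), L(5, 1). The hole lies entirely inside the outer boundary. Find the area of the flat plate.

201.5

Outer boundary:
Cross-terms: 20, 147, 147, 49, 2, 44  ⇒  Σ = 409
Area = |Σ|/2 = 204.5.
Hole:
Apply the shoelace (surveyor's) formula: 2A = Σ (x_i·y_{i+1} − x_{i+1}·y_i), indices taken mod 3.
Σ = (36) + (1) + (-31) = 6
Area = |Σ|/2 = 3.
Net area = 204.5 − 3 = 201.5.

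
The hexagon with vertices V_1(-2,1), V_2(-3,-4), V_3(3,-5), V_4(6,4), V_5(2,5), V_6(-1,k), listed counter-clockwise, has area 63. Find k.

5

Write out the shoelace sum; only the two edges meeting at V_6 involve k:
2·Area = [(2·k − (-1)·5) + ((-1)·1 − (-2)·k)] + 102
       = 4·k + 106 = 126
⇒ k = 5.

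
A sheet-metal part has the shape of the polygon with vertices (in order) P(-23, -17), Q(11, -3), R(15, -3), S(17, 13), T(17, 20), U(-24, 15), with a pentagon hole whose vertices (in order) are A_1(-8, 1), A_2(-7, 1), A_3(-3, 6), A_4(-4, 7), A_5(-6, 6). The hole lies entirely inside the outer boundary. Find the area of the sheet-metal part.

1049

Outer boundary:
Cross-terms: 256, 12, 246, 119, 735, 753  ⇒  Σ = 2121
Area = |Σ|/2 = 1060.5.
Hole:
Σ = (-1) + (-39) + (3) + (18) + (42) = 23
Area = |Σ|/2 = 11.5.
Net area = 1060.5 − 11.5 = 1049.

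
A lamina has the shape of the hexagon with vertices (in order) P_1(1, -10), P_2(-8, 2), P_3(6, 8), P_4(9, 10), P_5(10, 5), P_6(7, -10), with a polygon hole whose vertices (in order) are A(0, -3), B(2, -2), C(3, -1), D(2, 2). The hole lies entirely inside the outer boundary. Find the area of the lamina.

202

Outer boundary:
Apply the shoelace (surveyor's) formula: 2A = Σ (x_i·y_{i+1} − x_{i+1}·y_i), indices taken mod 6.
Σ = (-78) + (-76) + (-12) + (-55) + (-135) + (-60) = -416
Area = |Σ|/2 = 208.
Hole:
Σ = (6) + (4) + (8) + (-6) = 12
Area = |Σ|/2 = 6.
Net area = 208 − 6 = 202.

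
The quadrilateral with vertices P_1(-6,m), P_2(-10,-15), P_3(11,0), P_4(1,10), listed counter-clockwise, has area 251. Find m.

7

Write out the shoelace sum; only the two edges meeting at P_1 involve m:
2·Area = [(1·m − (-6)·10) + ((-6)·(-15) − (-10)·m)] + 275
       = 11·m + 425 = 502
⇒ m = 7.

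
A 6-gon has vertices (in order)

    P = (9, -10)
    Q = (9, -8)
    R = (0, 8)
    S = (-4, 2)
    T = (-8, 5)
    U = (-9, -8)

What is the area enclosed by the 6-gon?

194.5

Apply Gauss's area formula: 2A = Σ (x_i·y_{i+1} − x_{i+1}·y_i), indices taken mod 6.
Σ = (18) + (72) + (32) + (-4) + (109) + (162) = 389
Area = |Σ|/2 = 194.5.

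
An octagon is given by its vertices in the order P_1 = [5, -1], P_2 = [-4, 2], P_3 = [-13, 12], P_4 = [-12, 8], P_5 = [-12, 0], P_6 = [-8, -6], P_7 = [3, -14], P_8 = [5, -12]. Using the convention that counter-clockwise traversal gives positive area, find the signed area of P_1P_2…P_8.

Apply the shoelace (surveyor's) formula: 2A = Σ (x_i·y_{i+1} − x_{i+1}·y_i), indices taken mod 8.
Σ = (6) + (-22) + (40) + (96) + (72) + (130) + (34) + (55) = 411
Signed area = Σ/2 = 205.5 (positive ⇒ counter-clockwise traversal).

205.5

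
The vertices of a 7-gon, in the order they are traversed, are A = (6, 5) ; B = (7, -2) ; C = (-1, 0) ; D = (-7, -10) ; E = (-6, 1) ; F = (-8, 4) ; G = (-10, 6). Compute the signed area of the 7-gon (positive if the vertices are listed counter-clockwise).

Apply the shoelace formula: 2A = Σ (x_i·y_{i+1} − x_{i+1}·y_i), indices taken mod 7.
Σ = (-47) + (-2) + (10) + (-67) + (-16) + (-8) + (-86) = -216
Signed area = Σ/2 = -108 (negative ⇒ clockwise traversal).

-108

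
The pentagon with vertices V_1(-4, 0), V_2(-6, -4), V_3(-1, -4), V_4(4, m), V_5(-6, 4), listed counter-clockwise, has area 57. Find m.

6

The doubled signed area Σ (x_i y_{i+1} − x_{i+1} y_i) is linear in m.
With m=0 it equals 84; the coefficient of m is 5 (from the two edges through V_4).
So 5·m + 84 = 2·57 = 114 ⇒ m = 6.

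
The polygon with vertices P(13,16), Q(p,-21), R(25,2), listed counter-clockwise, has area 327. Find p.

Write out the shoelace sum; only the two edges meeting at Q involve p:
2·Area = [(13·(-21) − p·16) + (p·2 − 25·(-21))] + 374
       = -14·p + 626 = 654
⇒ p = -2.

-2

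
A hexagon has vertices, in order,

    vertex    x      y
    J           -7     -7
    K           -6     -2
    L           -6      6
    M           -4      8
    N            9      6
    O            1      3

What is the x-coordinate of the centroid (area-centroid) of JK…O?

Apply Gauss's area formula. First the cross-terms c_i = x_i·y_{i+1} − x_{i+1}·y_i:
  -28, -48, -24, -96, 21, 14  ⇒  2A = -161, A = -80.5.
Then Σ (x_i + x_{i+1})·c_i = 826, so x̄ = 826 / (6·(-80.5)) = -118/69.

-118/69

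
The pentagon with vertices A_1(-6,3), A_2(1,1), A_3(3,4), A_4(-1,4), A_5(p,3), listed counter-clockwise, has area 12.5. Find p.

-2

Write out the shoelace sum; only the two edges meeting at A_5 involve p:
2·Area = [((-1)·3 − p·4) + (p·3 − (-6)·3)] + 8
       = -1·p + 23 = 25
⇒ p = -2.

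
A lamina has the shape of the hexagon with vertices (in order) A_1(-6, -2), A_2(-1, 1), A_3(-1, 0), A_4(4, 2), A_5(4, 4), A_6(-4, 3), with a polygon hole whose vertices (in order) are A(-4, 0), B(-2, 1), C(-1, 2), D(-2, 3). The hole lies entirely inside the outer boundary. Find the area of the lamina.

Outer boundary:
Apply the shoelace (surveyor's) formula: 2A = Σ (x_i·y_{i+1} − x_{i+1}·y_i), indices taken mod 6.
Cross-terms: -8, 1, -2, 8, 28, 26  ⇒  Σ = 53
Area = |Σ|/2 = 26.5.
Hole:
Cross-terms: -4, -3, 1, 12  ⇒  Σ = 6
Area = |Σ|/2 = 3.
Net area = 26.5 − 3 = 23.5.

23.5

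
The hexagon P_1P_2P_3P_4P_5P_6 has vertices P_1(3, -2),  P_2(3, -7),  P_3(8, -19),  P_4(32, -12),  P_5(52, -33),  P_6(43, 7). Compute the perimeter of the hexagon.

|P_1P_2| = √((0)² + (-5)²) = √25 = 5
|P_2P_3| = √((5)² + (-12)²) = √169 = 13
|P_3P_4| = √((24)² + (7)²) = √625 = 25
|P_4P_5| = √((20)² + (-21)²) = √841 = 29
|P_5P_6| = √((-9)² + (40)²) = √1681 = 41
|P_6P_1| = √((-40)² + (-9)²) = √1681 = 41
Perimeter = 5 + 13 + 25 + 29 + 41 + 41 = 154.

154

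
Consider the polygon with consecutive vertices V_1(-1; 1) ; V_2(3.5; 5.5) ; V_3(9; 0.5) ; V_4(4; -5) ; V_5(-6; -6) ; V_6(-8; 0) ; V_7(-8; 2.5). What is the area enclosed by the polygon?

Σ = (-9) + (-47.75) + (-47) + (-54) + (-48) + (-20) + (-5.5) = -231.25
Area = |Σ|/2 = 115.625.

115.625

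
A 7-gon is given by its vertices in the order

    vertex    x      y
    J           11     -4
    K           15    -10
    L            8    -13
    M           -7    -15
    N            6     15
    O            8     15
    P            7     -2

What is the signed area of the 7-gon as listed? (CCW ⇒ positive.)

Apply Gauss's area formula: 2A = Σ (x_i·y_{i+1} − x_{i+1}·y_i), indices taken mod 7.
Cross-terms: -50, -115, -211, -15, -30, -121, -6  ⇒  Σ = -548
Signed area = Σ/2 = -274 (negative ⇒ clockwise traversal).

-274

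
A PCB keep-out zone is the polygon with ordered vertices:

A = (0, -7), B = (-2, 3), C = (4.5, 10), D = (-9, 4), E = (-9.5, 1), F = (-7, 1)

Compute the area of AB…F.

Apply the shoelace formula: 2A = Σ (x_i·y_{i+1} − x_{i+1}·y_i), indices taken mod 6.
Σ = (-14) + (-33.5) + (108) + (29) + (-2.5) + (49) = 136
Area = |Σ|/2 = 68.

68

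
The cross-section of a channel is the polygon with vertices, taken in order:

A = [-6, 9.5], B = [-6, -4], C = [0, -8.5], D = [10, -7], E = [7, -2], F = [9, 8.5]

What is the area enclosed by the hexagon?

Σ = (81) + (51) + (85) + (29) + (77.5) + (136.5) = 460
Area = |Σ|/2 = 230.

230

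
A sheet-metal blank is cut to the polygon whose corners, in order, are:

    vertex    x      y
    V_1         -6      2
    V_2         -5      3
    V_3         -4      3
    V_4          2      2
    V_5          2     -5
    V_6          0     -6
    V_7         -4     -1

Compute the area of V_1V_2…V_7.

Apply the shoelace formula: 2A = Σ (x_i·y_{i+1} − x_{i+1}·y_i), indices taken mod 7.
V_1→V_2: (-6)(3) − (-5)(2) = -8
V_2→V_3: (-5)(3) − (-4)(3) = -3
V_3→V_4: (-4)(2) − (2)(3) = -14
V_4→V_5: (2)(-5) − (2)(2) = -14
V_5→V_6: (2)(-6) − (0)(-5) = -12
V_6→V_7: (0)(-1) − (-4)(-6) = -24
V_7→V_1: (-4)(2) − (-6)(-1) = -14
Σ = -89
Area = |Σ|/2 = 44.5.

44.5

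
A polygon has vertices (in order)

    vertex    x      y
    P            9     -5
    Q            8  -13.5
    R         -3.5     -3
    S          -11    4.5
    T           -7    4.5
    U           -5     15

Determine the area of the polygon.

Apply Gauss's area formula: 2A = Σ (x_i·y_{i+1} − x_{i+1}·y_i), indices taken mod 6.
P→Q: (9)(-13.5) − (8)(-5) = -81.5
Q→R: (8)(-3) − (-3.5)(-13.5) = -71.25
R→S: (-3.5)(4.5) − (-11)(-3) = -48.75
S→T: (-11)(4.5) − (-7)(4.5) = -18
T→U: (-7)(15) − (-5)(4.5) = -82.5
U→P: (-5)(-5) − (9)(15) = -110
Σ = -412
Area = |Σ|/2 = 206.

206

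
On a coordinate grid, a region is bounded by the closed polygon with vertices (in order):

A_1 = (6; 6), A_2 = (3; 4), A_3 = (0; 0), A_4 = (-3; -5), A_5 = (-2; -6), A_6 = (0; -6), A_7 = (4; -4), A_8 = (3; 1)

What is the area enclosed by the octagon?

Apply the surveyor's formula: 2A = Σ (x_i·y_{i+1} − x_{i+1}·y_i), indices taken mod 8.
A_1→A_2: (6)(4) − (3)(6) = 6
A_2→A_3: (3)(0) − (0)(4) = 0
A_3→A_4: (0)(-5) − (-3)(0) = 0
A_4→A_5: (-3)(-6) − (-2)(-5) = 8
A_5→A_6: (-2)(-6) − (0)(-6) = 12
A_6→A_7: (0)(-4) − (4)(-6) = 24
A_7→A_8: (4)(1) − (3)(-4) = 16
A_8→A_1: (3)(6) − (6)(1) = 12
Σ = 78
Area = |Σ|/2 = 39.

39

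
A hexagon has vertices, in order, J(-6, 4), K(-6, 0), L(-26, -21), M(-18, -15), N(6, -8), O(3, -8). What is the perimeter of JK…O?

|JK| = √((0)² + (-4)²) = √16 = 4
|KL| = √((-20)² + (-21)²) = √841 = 29
|LM| = √((8)² + (6)²) = √100 = 10
|MN| = √((24)² + (7)²) = √625 = 25
|NO| = √((-3)² + (0)²) = √9 = 3
|OJ| = √((-9)² + (12)²) = √225 = 15
Perimeter = 4 + 29 + 10 + 25 + 3 + 15 = 86.

86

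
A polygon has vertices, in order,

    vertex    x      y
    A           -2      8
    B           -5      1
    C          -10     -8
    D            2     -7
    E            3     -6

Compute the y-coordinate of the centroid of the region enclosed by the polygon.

Apply the shoelace (surveyor's) formula. First the cross-terms c_i = x_i·y_{i+1} − x_{i+1}·y_i:
  38, 50, 86, 9, 12  ⇒  2A = 195, A = 97.5.
Then Σ (y_i + y_{i+1})·c_i = -1391, so ȳ = -1391 / (6·97.5) = -107/45.

-107/45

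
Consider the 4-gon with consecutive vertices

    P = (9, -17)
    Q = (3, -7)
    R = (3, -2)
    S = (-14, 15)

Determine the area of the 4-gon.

61.5

P→Q: (9)(-7) − (3)(-17) = -12
Q→R: (3)(-2) − (3)(-7) = 15
R→S: (3)(15) − (-14)(-2) = 17
S→P: (-14)(-17) − (9)(15) = 103
Σ = 123
Area = |Σ|/2 = 61.5.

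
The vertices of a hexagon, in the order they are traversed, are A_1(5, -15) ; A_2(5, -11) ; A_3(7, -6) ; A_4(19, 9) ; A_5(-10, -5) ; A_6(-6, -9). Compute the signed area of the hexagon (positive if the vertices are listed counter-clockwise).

217

Apply the shoelace (surveyor's) formula: 2A = Σ (x_i·y_{i+1} − x_{i+1}·y_i), indices taken mod 6.
Σ = (20) + (47) + (177) + (-5) + (60) + (135) = 434
Signed area = Σ/2 = 217 (positive ⇒ counter-clockwise traversal).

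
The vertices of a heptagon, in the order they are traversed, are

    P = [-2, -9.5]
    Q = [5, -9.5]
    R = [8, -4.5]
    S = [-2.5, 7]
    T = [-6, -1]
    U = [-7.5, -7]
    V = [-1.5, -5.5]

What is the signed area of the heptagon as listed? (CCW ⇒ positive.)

138.875

Apply the shoelace (surveyor's) formula: 2A = Σ (x_i·y_{i+1} − x_{i+1}·y_i), indices taken mod 7.
Σ = (66.5) + (53.5) + (44.75) + (44.5) + (34.5) + (30.75) + (3.25) = 277.75
Signed area = Σ/2 = 138.875 (positive ⇒ counter-clockwise traversal).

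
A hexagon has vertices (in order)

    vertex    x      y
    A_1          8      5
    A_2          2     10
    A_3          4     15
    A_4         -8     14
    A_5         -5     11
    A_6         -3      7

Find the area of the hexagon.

72.5

Apply the shoelace (surveyor's) formula: 2A = Σ (x_i·y_{i+1} − x_{i+1}·y_i), indices taken mod 6.
Cross-terms: 70, -10, 176, -18, -2, -71  ⇒  Σ = 145
Area = |Σ|/2 = 72.5.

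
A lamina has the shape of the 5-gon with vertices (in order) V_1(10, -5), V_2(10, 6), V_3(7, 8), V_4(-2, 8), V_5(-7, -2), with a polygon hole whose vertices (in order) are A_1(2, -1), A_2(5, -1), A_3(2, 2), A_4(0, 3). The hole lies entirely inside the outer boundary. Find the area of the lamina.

160

Outer boundary:
Apply the shoelace formula: 2A = Σ (x_i·y_{i+1} − x_{i+1}·y_i), indices taken mod 5.
Σ = (110) + (38) + (72) + (60) + (55) = 335
Area = |Σ|/2 = 167.5.
Hole:
Cross-terms: 3, 12, 6, -6  ⇒  Σ = 15
Area = |Σ|/2 = 7.5.
Net area = 167.5 − 7.5 = 160.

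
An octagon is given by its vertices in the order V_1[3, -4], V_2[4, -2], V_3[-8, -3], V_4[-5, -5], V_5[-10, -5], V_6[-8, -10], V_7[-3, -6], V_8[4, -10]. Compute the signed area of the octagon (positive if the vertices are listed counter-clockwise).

Apply the shoelace (surveyor's) formula: 2A = Σ (x_i·y_{i+1} − x_{i+1}·y_i), indices taken mod 8.
Σ = (10) + (-28) + (25) + (-25) + (60) + (18) + (54) + (14) = 128
Signed area = Σ/2 = 64 (positive ⇒ counter-clockwise traversal).

64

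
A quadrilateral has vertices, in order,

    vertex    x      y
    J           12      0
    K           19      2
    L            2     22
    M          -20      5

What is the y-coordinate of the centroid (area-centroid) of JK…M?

Apply the shoelace formula. First the cross-terms c_i = x_i·y_{i+1} − x_{i+1}·y_i:
  24, 414, 450, -60  ⇒  2A = 828, A = 414.
Then Σ (y_i + y_{i+1})·c_i = 21834, so ȳ = 21834 / (6·414) = 1213/138.

1213/138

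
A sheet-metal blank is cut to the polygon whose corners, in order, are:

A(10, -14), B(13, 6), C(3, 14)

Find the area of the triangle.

112

Apply the shoelace (surveyor's) formula: 2A = Σ (x_i·y_{i+1} − x_{i+1}·y_i), indices taken mod 3.
Cross-terms: 242, 164, -182  ⇒  Σ = 224
Area = |Σ|/2 = 112.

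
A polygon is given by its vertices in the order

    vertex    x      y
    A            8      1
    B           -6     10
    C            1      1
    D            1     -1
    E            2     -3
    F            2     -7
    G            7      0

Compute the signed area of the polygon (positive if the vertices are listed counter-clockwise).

57.5

Σ = (86) + (-16) + (-2) + (-1) + (-8) + (49) + (7) = 115
Signed area = Σ/2 = 57.5 (positive ⇒ counter-clockwise traversal).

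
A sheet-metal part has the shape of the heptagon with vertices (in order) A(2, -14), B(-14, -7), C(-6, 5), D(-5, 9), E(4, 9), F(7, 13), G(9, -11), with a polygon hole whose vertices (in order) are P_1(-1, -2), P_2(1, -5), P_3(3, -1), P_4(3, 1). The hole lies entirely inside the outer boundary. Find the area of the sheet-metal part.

359.5

Outer boundary:
Apply Gauss's area formula: 2A = Σ (x_i·y_{i+1} − x_{i+1}·y_i), indices taken mod 7.
A→B: (2)(-7) − (-14)(-14) = -210
B→C: (-14)(5) − (-6)(-7) = -112
C→D: (-6)(9) − (-5)(5) = -29
D→E: (-5)(9) − (4)(9) = -81
E→F: (4)(13) − (7)(9) = -11
F→G: (7)(-11) − (9)(13) = -194
G→A: (9)(-14) − (2)(-11) = -104
Σ = -741
Area = |Σ|/2 = 370.5.
Hole:
Apply Gauss's area formula: 2A = Σ (x_i·y_{i+1} − x_{i+1}·y_i), indices taken mod 4.
Cross-terms: 7, 14, 6, -5  ⇒  Σ = 22
Area = |Σ|/2 = 11.
Net area = 370.5 − 11 = 359.5.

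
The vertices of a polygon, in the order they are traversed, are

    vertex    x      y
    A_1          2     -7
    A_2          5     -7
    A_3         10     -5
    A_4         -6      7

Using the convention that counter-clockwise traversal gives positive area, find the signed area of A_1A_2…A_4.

Cross-terms: 21, 45, 40, 28  ⇒  Σ = 134
Signed area = Σ/2 = 67 (positive ⇒ counter-clockwise traversal).

67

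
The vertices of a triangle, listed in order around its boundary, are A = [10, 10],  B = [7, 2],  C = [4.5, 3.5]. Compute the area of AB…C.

Σ = (-50) + (15.5) + (10) = -24.5
Area = |Σ|/2 = 12.25.

12.25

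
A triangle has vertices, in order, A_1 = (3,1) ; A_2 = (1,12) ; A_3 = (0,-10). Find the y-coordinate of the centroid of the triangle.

Apply the shoelace formula. First the cross-terms c_i = x_i·y_{i+1} − x_{i+1}·y_i:
  35, -10, 30  ⇒  2A = 55, A = 27.5.
Then Σ (y_i + y_{i+1})·c_i = 165, so ȳ = 165 / (6·27.5) = 1.

1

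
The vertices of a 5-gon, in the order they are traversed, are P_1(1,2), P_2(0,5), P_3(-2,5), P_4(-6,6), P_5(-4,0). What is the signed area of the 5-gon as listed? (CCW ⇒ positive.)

24.5

Apply the shoelace (surveyor's) formula: 2A = Σ (x_i·y_{i+1} − x_{i+1}·y_i), indices taken mod 5.
Σ = (5) + (10) + (18) + (24) + (-8) = 49
Signed area = Σ/2 = 24.5 (positive ⇒ counter-clockwise traversal).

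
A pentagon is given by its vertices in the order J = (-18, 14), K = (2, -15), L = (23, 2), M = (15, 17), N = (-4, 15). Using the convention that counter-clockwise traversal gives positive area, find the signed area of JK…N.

Apply the shoelace formula: 2A = Σ (x_i·y_{i+1} − x_{i+1}·y_i), indices taken mod 5.
Σ = (242) + (349) + (361) + (293) + (214) = 1459
Signed area = Σ/2 = 729.5 (positive ⇒ counter-clockwise traversal).

729.5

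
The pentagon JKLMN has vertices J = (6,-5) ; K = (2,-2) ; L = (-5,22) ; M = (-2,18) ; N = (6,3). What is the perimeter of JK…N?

60

|JK| = √((-4)² + (3)²) = √25 = 5
|KL| = √((-7)² + (24)²) = √625 = 25
|LM| = √((3)² + (-4)²) = √25 = 5
|MN| = √((8)² + (-15)²) = √289 = 17
|NJ| = √((0)² + (-8)²) = √64 = 8
Perimeter = 5 + 25 + 5 + 17 + 8 = 60.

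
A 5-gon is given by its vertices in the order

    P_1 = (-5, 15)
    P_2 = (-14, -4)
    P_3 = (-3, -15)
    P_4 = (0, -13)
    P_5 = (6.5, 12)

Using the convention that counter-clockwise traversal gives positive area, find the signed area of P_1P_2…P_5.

Apply the shoelace formula: 2A = Σ (x_i·y_{i+1} − x_{i+1}·y_i), indices taken mod 5.
Σ = (230) + (198) + (39) + (84.5) + (157.5) = 709
Signed area = Σ/2 = 354.5 (positive ⇒ counter-clockwise traversal).

354.5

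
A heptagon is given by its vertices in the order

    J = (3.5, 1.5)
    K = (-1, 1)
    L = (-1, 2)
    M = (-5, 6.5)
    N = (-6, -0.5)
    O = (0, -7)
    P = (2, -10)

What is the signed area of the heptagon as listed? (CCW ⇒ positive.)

Σ = (5) + (-1) + (3.5) + (41.5) + (42) + (14) + (38) = 143
Signed area = Σ/2 = 71.5 (positive ⇒ counter-clockwise traversal).

71.5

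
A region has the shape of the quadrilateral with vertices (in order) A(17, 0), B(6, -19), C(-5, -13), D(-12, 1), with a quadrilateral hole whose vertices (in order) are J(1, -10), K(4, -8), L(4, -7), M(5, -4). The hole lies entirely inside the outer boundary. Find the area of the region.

332.5

Outer boundary:
A→B: (17)(-19) − (6)(0) = -323
B→C: (6)(-13) − (-5)(-19) = -173
C→D: (-5)(1) − (-12)(-13) = -161
D→A: (-12)(0) − (17)(1) = -17
Σ = -674
Area = |Σ|/2 = 337.
Hole:
Apply the surveyor's formula: 2A = Σ (x_i·y_{i+1} − x_{i+1}·y_i), indices taken mod 4.
J→K: (1)(-8) − (4)(-10) = 32
K→L: (4)(-7) − (4)(-8) = 4
L→M: (4)(-4) − (5)(-7) = 19
M→J: (5)(-10) − (1)(-4) = -46
Σ = 9
Area = |Σ|/2 = 4.5.
Net area = 337 − 4.5 = 332.5.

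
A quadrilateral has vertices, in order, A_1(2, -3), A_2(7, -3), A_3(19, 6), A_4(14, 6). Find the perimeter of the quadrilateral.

|A_1A_2| = √((5)² + (0)²) = √25 = 5
|A_2A_3| = √((12)² + (9)²) = √225 = 15
|A_3A_4| = √((-5)² + (0)²) = √25 = 5
|A_4A_1| = √((-12)² + (-9)²) = √225 = 15
Perimeter = 5 + 15 + 5 + 15 = 40.

40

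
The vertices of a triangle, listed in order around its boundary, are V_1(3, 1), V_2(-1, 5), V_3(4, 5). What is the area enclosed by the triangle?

10

Apply the surveyor's formula: 2A = Σ (x_i·y_{i+1} − x_{i+1}·y_i), indices taken mod 3.
Cross-terms: 16, -25, -11  ⇒  Σ = -20
Area = |Σ|/2 = 10.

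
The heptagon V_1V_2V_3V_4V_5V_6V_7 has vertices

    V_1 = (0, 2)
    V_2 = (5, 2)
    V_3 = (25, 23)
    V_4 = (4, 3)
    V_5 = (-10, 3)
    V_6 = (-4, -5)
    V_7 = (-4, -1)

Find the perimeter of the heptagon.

96

|V_1V_2| = √((5)² + (0)²) = √25 = 5
|V_2V_3| = √((20)² + (21)²) = √841 = 29
|V_3V_4| = √((-21)² + (-20)²) = √841 = 29
|V_4V_5| = √((-14)² + (0)²) = √196 = 14
|V_5V_6| = √((6)² + (-8)²) = √100 = 10
|V_6V_7| = √((0)² + (4)²) = √16 = 4
|V_7V_1| = √((4)² + (3)²) = √25 = 5
Perimeter = 5 + 29 + 29 + 14 + 10 + 4 + 5 = 96.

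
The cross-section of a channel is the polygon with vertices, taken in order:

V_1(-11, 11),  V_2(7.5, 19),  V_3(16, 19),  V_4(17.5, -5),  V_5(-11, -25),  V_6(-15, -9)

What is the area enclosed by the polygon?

Apply the shoelace (surveyor's) formula: 2A = Σ (x_i·y_{i+1} − x_{i+1}·y_i), indices taken mod 6.
Σ = (-291.5) + (-161.5) + (-412.5) + (-492.5) + (-276) + (-264) = -1898
Area = |Σ|/2 = 949.

949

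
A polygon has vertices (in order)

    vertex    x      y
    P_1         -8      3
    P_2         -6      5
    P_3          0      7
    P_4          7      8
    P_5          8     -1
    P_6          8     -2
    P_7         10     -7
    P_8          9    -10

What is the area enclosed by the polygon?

159

Apply Gauss's area formula: 2A = Σ (x_i·y_{i+1} − x_{i+1}·y_i), indices taken mod 8.
Σ = (-22) + (-42) + (-49) + (-71) + (-8) + (-36) + (-37) + (-53) = -318
Area = |Σ|/2 = 159.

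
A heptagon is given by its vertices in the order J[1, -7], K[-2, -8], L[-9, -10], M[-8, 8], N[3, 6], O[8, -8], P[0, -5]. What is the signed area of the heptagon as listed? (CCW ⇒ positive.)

-202.5

Apply Gauss's area formula: 2A = Σ (x_i·y_{i+1} − x_{i+1}·y_i), indices taken mod 7.
Cross-terms: -22, -52, -152, -72, -72, -40, 5  ⇒  Σ = -405
Signed area = Σ/2 = -202.5 (negative ⇒ clockwise traversal).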